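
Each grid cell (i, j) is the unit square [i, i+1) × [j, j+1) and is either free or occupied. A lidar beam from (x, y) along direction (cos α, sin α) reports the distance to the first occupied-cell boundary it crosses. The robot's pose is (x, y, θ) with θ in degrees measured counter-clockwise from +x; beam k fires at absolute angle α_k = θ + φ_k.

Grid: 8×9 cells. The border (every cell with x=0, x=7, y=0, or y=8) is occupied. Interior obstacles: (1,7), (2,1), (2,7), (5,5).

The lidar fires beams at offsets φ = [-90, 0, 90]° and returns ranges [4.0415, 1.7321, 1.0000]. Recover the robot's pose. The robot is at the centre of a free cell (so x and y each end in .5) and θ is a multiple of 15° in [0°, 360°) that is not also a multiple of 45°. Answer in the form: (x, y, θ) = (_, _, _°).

(x, y, θ) = (4.5, 7.5, 300°)

The pose lattice has 38·16 = 608 candidates. Test each by forward raycasting.
  (3.5, 5.5, 210°): beam 1 = 1.7321 ≠ 4.0415 ✗
  (6.5, 7.5, 165°): beam 1 = 0.5176 ≠ 4.0415 ✗
  (3.5, 4.5, 210°): beam 1 = 2.8868 ≠ 4.0415 ✗
  (6.5, 6.5, 30°): beam 1 = 1.0000 ≠ 4.0415 ✗
  …
  (4.5, 7.5, 300°): r_1=4.0415, r_2=1.7321, r_3=1.0000 — all match ✓
Unique over the lattice → pose = (4.5, 7.5, 300°).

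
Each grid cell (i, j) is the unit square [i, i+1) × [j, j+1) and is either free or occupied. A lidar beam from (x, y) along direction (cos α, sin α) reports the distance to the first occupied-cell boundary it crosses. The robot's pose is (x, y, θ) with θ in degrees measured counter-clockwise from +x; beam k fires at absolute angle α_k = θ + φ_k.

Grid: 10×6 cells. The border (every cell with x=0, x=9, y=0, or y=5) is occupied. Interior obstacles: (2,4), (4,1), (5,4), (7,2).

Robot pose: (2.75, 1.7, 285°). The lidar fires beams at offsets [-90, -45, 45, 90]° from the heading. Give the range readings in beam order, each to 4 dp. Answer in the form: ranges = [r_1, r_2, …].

beam 1: φ=-90°, α=195°
  dir = (cos 195°, sin 195°) = (-0.9659, -0.2588); from cell (2,1)
  next x-line at t=0.7765, next y-line at t=2.7046; Δt_x=1.0353, Δt_y=3.8637
    x: enter (1,1) at t=0.7765
    x: enter (0,1) at t=1.8117 ← occupied
  → r_1 = 1.8117
beam 2: φ=-45°, α=240°
  dir = (cos 240°, sin 240°) = (-0.5000, -0.8660); from cell (2,1)
  next x-line at t=1.5000, next y-line at t=0.8083; Δt_x=2.0000, Δt_y=1.1547
    y: enter (2,0) at t=0.8083 ← occupied
  → r_2 = 0.8083
beam 3: φ=45°, α=330°
  dir = (cos 330°, sin 330°) = (0.8660, -0.5000); from cell (2,1)
  next x-line at t=0.2887, next y-line at t=1.4000; Δt_x=1.1547, Δt_y=2.0000
    x: enter (3,1) at t=0.2887
    y: enter (3,0) at t=1.4000 ← occupied
  → r_3 = 1.4000
beam 4: φ=90°, α=15°
  dir = (cos 15°, sin 15°) = (0.9659, 0.2588); from cell (2,1)
  next x-line at t=0.2588, next y-line at t=1.1591; Δt_x=1.0353, Δt_y=3.8637
    x: enter (3,1) at t=0.2588
    y: enter (3,2) at t=1.1591
    x: enter (4,2) at t=1.2941
    x: enter (5,2) at t=2.3294
    x: enter (6,2) at t=3.3646
    x: enter (7,2) at t=4.3999 ← occupied
  → r_4 = 4.3999

ranges = [1.8117, 0.8083, 1.4000, 4.3999]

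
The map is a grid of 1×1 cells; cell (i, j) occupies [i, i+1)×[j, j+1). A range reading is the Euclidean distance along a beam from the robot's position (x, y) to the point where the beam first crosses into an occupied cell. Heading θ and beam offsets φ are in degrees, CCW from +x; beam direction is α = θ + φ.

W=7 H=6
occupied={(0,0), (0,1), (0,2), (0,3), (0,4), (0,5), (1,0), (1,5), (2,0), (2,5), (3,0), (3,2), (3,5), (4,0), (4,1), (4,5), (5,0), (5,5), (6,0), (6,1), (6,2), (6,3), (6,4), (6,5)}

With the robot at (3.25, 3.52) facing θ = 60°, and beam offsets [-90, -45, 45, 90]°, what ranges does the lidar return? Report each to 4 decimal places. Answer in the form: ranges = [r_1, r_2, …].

beam 1: φ=-90°, α=330°
  d=(0.8660,-0.5000)  start (3,3)  tX=0.8660 tY=1.0400  stride 1/|dx|=1.1547 1/|dy|=2.0000
    cross x-line → (4,3), t=0.8660
    cross y-line → (4,2), t=1.0400
    cross x-line → (5,2), t=2.0207
    cross y-line → (5,1), t=3.0400
    cross x-line → (6,1), t=3.1754 (wall)
  → r_1 = 3.1754
beam 2: φ=-45°, α=15°
  d=(0.9659,0.2588)  start (3,3)  tX=0.7765 tY=1.8546  stride 1/|dx|=1.0353 1/|dy|=3.8637
    cross x-line → (4,3), t=0.7765
    cross x-line → (5,3), t=1.8117
    cross y-line → (5,4), t=1.8546
    cross x-line → (6,4), t=2.8470 (wall)
  → r_2 = 2.8470
beam 3: φ=45°, α=105°
  d=(-0.2588,0.9659)  start (3,3)  tX=0.9659 tY=0.4969  stride 1/|dx|=3.8637 1/|dy|=1.0353
    cross y-line → (3,4), t=0.4969
    cross x-line → (2,4), t=0.9659
    cross y-line → (2,5), t=1.5322 (wall)
  → r_3 = 1.5322
beam 4: φ=90°, α=150°
  d=(-0.8660,0.5000)  start (3,3)  tX=0.2887 tY=0.9600  stride 1/|dx|=1.1547 1/|dy|=2.0000
    cross x-line → (2,3), t=0.2887
    cross y-line → (2,4), t=0.9600
    cross x-line → (1,4), t=1.4434
    cross x-line → (0,4), t=2.5981 (wall)
  → r_4 = 2.5981

ranges = [3.1754, 2.8470, 1.5322, 2.5981]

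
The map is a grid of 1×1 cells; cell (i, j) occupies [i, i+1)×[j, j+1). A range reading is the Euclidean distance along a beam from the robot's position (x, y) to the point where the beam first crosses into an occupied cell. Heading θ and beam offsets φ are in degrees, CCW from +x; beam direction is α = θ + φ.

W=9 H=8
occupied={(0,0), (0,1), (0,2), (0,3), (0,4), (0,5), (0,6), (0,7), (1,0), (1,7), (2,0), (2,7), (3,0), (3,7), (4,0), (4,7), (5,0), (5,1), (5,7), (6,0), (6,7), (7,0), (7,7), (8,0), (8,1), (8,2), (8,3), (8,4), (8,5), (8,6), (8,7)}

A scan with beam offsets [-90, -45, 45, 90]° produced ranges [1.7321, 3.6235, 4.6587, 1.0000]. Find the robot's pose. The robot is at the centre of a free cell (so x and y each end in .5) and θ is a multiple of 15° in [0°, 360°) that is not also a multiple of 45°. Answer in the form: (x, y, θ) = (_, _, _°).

Candidates: 41 free-cell centres × 16 headings = 656 poses. Raycast each; keep the one whose scan matches to 4 dp.
  (2.5, 3.5, 210°): beam 1 = 3.0000 ≠ 1.7321 ✗
  (7.5, 5.5, 60°): beam 1 = 0.5774 ≠ 1.7321 ✗
  (2.5, 5.5, 30°): beam 1 = 5.0000 ≠ 1.7321 ✗
  (6.5, 3.5, 150°): beam 1 = 3.0000 ≠ 1.7321 ✗
  …
  (1.5, 2.5, 30°): r_1=1.7321, r_2=3.6235, r_3=4.6587, r_4=1.0000 — all match ✓
No second candidate reproduces the full scan.

(x, y, θ) = (1.5, 2.5, 30°)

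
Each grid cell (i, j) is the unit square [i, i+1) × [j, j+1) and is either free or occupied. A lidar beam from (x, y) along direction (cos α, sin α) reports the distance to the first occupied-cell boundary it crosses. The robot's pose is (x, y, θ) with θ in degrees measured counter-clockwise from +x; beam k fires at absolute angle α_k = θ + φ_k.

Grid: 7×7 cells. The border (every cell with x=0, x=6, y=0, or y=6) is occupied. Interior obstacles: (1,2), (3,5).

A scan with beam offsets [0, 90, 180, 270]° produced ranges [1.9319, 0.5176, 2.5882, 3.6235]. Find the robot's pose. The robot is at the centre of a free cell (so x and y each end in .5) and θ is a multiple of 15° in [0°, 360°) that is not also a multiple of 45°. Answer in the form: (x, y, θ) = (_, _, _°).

The pose lattice has 23·16 = 368 candidates. Test each by forward raycasting.
  (1.5, 4.5, 285°): beam 1 = 1.5529 ≠ 1.9319 ✗
  (4.5, 1.5, 75°): beam 1 = 4.6587 ≠ 1.9319 ✗
  (5.5, 2.5, 300°): beam 1 = 1.0000 ≠ 1.9319 ✗
  (1.5, 3.5, 195°): beam 1 = 0.5176 ≠ 1.9319 ✗
  …
  (5.5, 3.5, 285°): r_1=1.9319, r_2=0.5176, r_3=2.5882, r_4=3.6235 — all match ✓
No second candidate reproduces the full scan.

(x, y, θ) = (5.5, 3.5, 285°)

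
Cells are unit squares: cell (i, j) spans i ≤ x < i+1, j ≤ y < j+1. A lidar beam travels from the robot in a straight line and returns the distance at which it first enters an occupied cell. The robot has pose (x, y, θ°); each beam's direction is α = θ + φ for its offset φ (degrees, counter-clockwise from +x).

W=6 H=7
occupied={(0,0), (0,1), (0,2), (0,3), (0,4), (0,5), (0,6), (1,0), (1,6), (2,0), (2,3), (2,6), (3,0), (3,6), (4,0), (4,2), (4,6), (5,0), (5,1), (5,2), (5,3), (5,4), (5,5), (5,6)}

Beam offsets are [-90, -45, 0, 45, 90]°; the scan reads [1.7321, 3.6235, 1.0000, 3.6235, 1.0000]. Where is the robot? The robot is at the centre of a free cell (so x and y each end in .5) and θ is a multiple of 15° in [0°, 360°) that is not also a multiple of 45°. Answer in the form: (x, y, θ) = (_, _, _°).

The pose lattice has 18·16 = 288 candidates. Test each by forward raycasting.
  (3.5, 4.5, 345°): beam 1 = 3.6235 ≠ 1.7321 ✗
  (2.5, 1.5, 30°): beam 1 = 0.5774 ≠ 1.7321 ✗
  (2.5, 2.5, 15°): beam 1 = 1.5529 ≠ 1.7321 ✗
  (2.5, 5.5, 30°): beam 1 = 3.0000 ≠ 1.7321 ✗
  (4.5, 1.5, 120°): beam 1 = 0.5774 ≠ 1.7321 ✗
  …
  (1.5, 2.5, 30°): r_1=1.7321, r_2=3.6235, r_3=1.0000, r_4=3.6235, r_5=1.0000 — all match ✓
Only this pose fits every beam.

(x, y, θ) = (1.5, 2.5, 30°)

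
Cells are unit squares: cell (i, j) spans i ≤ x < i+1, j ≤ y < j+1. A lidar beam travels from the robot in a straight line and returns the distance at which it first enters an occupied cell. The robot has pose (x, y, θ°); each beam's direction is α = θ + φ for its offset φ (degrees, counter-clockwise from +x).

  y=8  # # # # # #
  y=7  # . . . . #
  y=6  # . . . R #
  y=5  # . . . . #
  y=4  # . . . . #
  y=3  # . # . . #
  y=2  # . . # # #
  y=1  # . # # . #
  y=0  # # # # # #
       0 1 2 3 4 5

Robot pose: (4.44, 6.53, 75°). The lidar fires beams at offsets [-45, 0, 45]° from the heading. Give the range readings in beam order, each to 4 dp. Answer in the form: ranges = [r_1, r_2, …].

beam 1: φ=-45°, α=30°
  cosα=0.8660 sinα=0.5000 | (4,6) | tMaxX 0.6466 tMaxY 0.9400 | tΔX 1.1547 tΔY 2.0000
    t=0.6466 [x] (5,6) — stop
  → r_1 = 0.6466
beam 2: φ=0°, α=75°
  cosα=0.2588 sinα=0.9659 | (4,6) | tMaxX 2.1637 tMaxY 0.4866 | tΔX 3.8637 tΔY 1.0353
    t=0.4866 [y] (4,7)
    t=1.5219 [y] (4,8) — stop
  → r_2 = 1.5219
beam 3: φ=45°, α=120°
  cosα=-0.5000 sinα=0.8660 | (4,6) | tMaxX 0.8800 tMaxY 0.5427 | tΔX 2.0000 tΔY 1.1547
    t=0.5427 [y] (4,7)
    t=0.8800 [x] (3,7)
    t=1.6974 [y] (3,8) — stop
  → r_3 = 1.6974

ranges = [0.6466, 1.5219, 1.6974]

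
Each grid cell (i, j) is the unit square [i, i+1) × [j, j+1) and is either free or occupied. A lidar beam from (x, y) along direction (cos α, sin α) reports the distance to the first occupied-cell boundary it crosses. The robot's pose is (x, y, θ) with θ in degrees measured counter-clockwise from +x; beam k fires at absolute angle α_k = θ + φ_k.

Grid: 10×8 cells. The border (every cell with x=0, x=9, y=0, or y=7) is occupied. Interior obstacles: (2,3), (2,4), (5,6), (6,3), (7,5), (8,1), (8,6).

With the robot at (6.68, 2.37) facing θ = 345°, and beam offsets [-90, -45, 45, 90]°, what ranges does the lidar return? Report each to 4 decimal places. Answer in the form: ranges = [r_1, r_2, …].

ranges = [1.4183, 1.5819, 2.6789, 0.6522]

beam 1: φ=-90°, α=255°
  direction (-0.2588, -0.9659); cell (6,2); t to first gridline: x 2.6273, y 0.3831 (then +3.8637 / +1.0353)
    (6,1) via y @ 0.3831
    (6,0) via y @ 1.4183  # hit
  → r_1 = 1.4183
beam 2: φ=-45°, α=300°
  direction (0.5000, -0.8660); cell (6,2); t to first gridline: x 0.6400, y 0.4272 (then +2.0000 / +1.1547)
    (6,1) via y @ 0.4272
    (7,1) via x @ 0.6400
    (7,0) via y @ 1.5819  # hit
  → r_2 = 1.5819
beam 3: φ=45°, α=30°
  direction (0.8660, 0.5000); cell (6,2); t to first gridline: x 0.3695, y 1.2600 (then +1.1547 / +2.0000)
    (7,2) via x @ 0.3695
    (7,3) via y @ 1.2600
    (8,3) via x @ 1.5242
    (9,3) via x @ 2.6789  # hit
  → r_3 = 2.6789
beam 4: φ=90°, α=75°
  direction (0.2588, 0.9659); cell (6,2); t to first gridline: x 1.2364, y 0.6522 (then +3.8637 / +1.0353)
    (6,3) via y @ 0.6522  # hit
  → r_4 = 0.6522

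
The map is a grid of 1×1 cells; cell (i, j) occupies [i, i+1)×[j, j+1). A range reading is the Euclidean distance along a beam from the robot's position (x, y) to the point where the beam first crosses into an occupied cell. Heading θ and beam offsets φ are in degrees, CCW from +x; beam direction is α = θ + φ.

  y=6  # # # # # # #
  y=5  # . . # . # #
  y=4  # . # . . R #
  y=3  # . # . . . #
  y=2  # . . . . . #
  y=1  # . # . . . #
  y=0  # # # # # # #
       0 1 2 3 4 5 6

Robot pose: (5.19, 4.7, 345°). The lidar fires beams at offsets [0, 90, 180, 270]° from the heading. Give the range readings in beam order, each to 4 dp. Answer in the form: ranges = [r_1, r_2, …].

beam 1: φ=0°, α=345°
  direction (0.9659, -0.2588); cell (5,4); t to first gridline: x 0.8386, y 2.7046 (then +1.0353 / +3.8637)
    (6,4) via x @ 0.8386  # hit
  → r_1 = 0.8386
beam 2: φ=90°, α=75°
  direction (0.2588, 0.9659); cell (5,4); t to first gridline: x 3.1296, y 0.3106 (then +3.8637 / +1.0353)
    (5,5) via y @ 0.3106  # hit
  → r_2 = 0.3106
beam 3: φ=180°, α=165°
  direction (-0.9659, 0.2588); cell (5,4); t to first gridline: x 0.1967, y 1.1591 (then +1.0353 / +3.8637)
    (4,4) via x @ 0.1967
    (4,5) via y @ 1.1591
    (3,5) via x @ 1.2320  # hit
  → r_3 = 1.2320
beam 4: φ=270°, α=255°
  direction (-0.2588, -0.9659); cell (5,4); t to first gridline: x 0.7341, y 0.7247 (then +3.8637 / +1.0353)
    (5,3) via y @ 0.7247
    (4,3) via x @ 0.7341
    (4,2) via y @ 1.7600
    (4,1) via y @ 2.7952
    (4,0) via y @ 3.8305  # hit
  → r_4 = 3.8305

ranges = [0.8386, 0.3106, 1.2320, 3.8305]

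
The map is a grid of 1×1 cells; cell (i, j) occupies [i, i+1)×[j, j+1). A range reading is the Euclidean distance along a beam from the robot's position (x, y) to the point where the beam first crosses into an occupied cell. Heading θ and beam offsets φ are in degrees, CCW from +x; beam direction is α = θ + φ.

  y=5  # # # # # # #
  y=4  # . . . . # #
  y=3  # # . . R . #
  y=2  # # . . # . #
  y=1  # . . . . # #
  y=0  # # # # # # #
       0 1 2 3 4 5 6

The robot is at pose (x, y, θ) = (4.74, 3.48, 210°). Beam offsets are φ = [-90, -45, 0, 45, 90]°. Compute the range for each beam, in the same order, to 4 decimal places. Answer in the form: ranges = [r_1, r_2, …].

beam 1: φ=-90°, α=120°
  direction (-0.5000, 0.8660); cell (4,3); t to first gridline: x 1.4800, y 0.6004 (then +2.0000 / +1.1547)
    (4,4) via y @ 0.6004
    (3,4) via x @ 1.4800
    (3,5) via y @ 1.7551  # hit
  → r_1 = 1.7551
beam 2: φ=-45°, α=165°
  direction (-0.9659, 0.2588); cell (4,3); t to first gridline: x 0.7661, y 2.0091 (then +1.0353 / +3.8637)
    (3,3) via x @ 0.7661
    (2,3) via x @ 1.8014
    (2,4) via y @ 2.0091
    (1,4) via x @ 2.8367
    (0,4) via x @ 3.8719  # hit
  → r_2 = 3.8719
beam 3: φ=0°, α=210°
  direction (-0.8660, -0.5000); cell (4,3); t to first gridline: x 0.8545, y 0.9600 (then +1.1547 / +2.0000)
    (3,3) via x @ 0.8545
    (3,2) via y @ 0.9600
    (2,2) via x @ 2.0092
    (2,1) via y @ 2.9600
    (1,1) via x @ 3.1639
    (0,1) via x @ 4.3186  # hit
  → r_3 = 4.3186
beam 4: φ=45°, α=255°
  direction (-0.2588, -0.9659); cell (4,3); t to first gridline: x 2.8591, y 0.4969 (then +3.8637 / +1.0353)
    (4,2) via y @ 0.4969  # hit
  → r_4 = 0.4969
beam 5: φ=90°, α=300°
  direction (0.5000, -0.8660); cell (4,3); t to first gridline: x 0.5200, y 0.5543 (then +2.0000 / +1.1547)
    (5,3) via x @ 0.5200
    (5,2) via y @ 0.5543
    (5,1) via y @ 1.7090  # hit
  → r_5 = 1.7090

ranges = [1.7551, 3.8719, 4.3186, 0.4969, 1.7090]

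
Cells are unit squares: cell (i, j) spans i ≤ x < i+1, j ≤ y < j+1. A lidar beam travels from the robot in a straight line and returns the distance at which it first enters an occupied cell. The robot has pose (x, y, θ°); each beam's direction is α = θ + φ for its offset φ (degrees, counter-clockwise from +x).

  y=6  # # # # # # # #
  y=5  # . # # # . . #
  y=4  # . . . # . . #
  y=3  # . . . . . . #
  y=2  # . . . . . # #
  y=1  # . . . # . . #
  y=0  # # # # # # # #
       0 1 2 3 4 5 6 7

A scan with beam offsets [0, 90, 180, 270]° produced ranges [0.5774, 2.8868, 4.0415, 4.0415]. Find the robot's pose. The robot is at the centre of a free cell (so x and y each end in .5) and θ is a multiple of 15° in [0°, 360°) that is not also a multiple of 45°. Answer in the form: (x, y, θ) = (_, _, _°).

(x, y, θ) = (4.5, 2.5, 240°)

Candidates: 24 free-cell centres × 16 headings = 384 poses. Raycast each; keep the one whose scan matches to 4 dp.
  (3.5, 2.5, 345°): beam 1 = 3.6235 ≠ 0.5774 ✗
  (3.5, 2.5, 240°): beam 1 = 1.7321 ≠ 0.5774 ✗
  (2.5, 4.5, 150°): beam 1 = 1.7321 ≠ 0.5774 ✗
  …
  (4.5, 2.5, 240°): r_1=0.5774, r_2=2.8868, r_3=4.0415, r_4=4.0415 — all match ✓
No second candidate reproduces the full scan.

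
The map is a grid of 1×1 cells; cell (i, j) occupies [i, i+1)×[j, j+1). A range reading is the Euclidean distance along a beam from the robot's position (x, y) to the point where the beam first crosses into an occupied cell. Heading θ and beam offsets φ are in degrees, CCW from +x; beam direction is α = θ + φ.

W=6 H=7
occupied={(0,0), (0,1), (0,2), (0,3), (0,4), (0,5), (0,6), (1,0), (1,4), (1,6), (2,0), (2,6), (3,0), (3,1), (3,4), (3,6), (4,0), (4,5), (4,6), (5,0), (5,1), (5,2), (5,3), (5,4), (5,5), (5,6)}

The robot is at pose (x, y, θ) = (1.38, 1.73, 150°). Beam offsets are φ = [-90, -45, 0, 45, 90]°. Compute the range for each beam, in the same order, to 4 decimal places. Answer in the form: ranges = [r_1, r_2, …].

beam 1: φ=-90°, α=60°
  cosα=0.5000 sinα=0.8660 | (1,1) | tMaxX 1.2400 tMaxY 0.3118 | tΔX 2.0000 tΔY 1.1547
    t=0.3118 [y] (1,2)
    t=1.2400 [x] (2,2)
    t=1.4665 [y] (2,3)
    t=2.6212 [y] (2,4)
    t=3.2400 [x] (3,4) — stop
  → r_1 = 3.2400
beam 2: φ=-45°, α=105°
  cosα=-0.2588 sinα=0.9659 | (1,1) | tMaxX 1.4682 tMaxY 0.2795 | tΔX 3.8637 tΔY 1.0353
    t=0.2795 [y] (1,2)
    t=1.3148 [y] (1,3)
    t=1.4682 [x] (0,3) — stop
  → r_2 = 1.4682
beam 3: φ=0°, α=150°
  cosα=-0.8660 sinα=0.5000 | (1,1) | tMaxX 0.4388 tMaxY 0.5400 | tΔX 1.1547 tΔY 2.0000
    t=0.4388 [x] (0,1) — stop
  → r_3 = 0.4388
beam 4: φ=45°, α=195°
  cosα=-0.9659 sinα=-0.2588 | (1,1) | tMaxX 0.3934 tMaxY 2.8205 | tΔX 1.0353 tΔY 3.8637
    t=0.3934 [x] (0,1) — stop
  → r_4 = 0.3934
beam 5: φ=90°, α=240°
  cosα=-0.5000 sinα=-0.8660 | (1,1) | tMaxX 0.7600 tMaxY 0.8429 | tΔX 2.0000 tΔY 1.1547
    t=0.7600 [x] (0,1) — stop
  → r_5 = 0.7600

ranges = [3.2400, 1.4682, 0.4388, 0.3934, 0.7600]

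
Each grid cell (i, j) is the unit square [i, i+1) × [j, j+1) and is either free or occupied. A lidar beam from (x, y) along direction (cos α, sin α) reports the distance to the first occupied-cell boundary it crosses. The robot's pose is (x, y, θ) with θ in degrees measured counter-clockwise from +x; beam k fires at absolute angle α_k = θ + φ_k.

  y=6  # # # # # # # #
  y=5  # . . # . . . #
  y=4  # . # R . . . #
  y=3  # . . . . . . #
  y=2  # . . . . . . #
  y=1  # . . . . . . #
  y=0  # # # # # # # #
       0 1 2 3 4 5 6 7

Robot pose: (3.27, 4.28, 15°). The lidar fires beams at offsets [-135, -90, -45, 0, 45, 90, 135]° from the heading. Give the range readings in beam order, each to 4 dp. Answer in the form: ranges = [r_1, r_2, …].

beam 1: φ=-135°, α=240°
  cosα=-0.5000 sinα=-0.8660 | (3,4) | tMaxX 0.5400 tMaxY 0.3233 | tΔX 2.0000 tΔY 1.1547
    t=0.3233 [y] (3,3)
    t=0.5400 [x] (2,3)
    t=1.4780 [y] (2,2)
    t=2.5400 [x] (1,2)
    t=2.6327 [y] (1,1)
    t=3.7874 [y] (1,0) — stop
  → r_1 = 3.7874
beam 2: φ=-90°, α=285°
  cosα=0.2588 sinα=-0.9659 | (3,4) | tMaxX 2.8205 tMaxY 0.2899 | tΔX 3.8637 tΔY 1.0353
    t=0.2899 [y] (3,3)
    t=1.3252 [y] (3,2)
    t=2.3604 [y] (3,1)
    t=2.8205 [x] (4,1)
    t=3.3957 [y] (4,0) — stop
  → r_2 = 3.3957
beam 3: φ=-45°, α=330°
  cosα=0.8660 sinα=-0.5000 | (3,4) | tMaxX 0.8429 tMaxY 0.5600 | tΔX 1.1547 tΔY 2.0000
    t=0.5600 [y] (3,3)
    t=0.8429 [x] (4,3)
    t=1.9976 [x] (5,3)
    t=2.5600 [y] (5,2)
    t=3.1523 [x] (6,2)
    t=4.3070 [x] (7,2) — stop
  → r_3 = 4.3070
beam 4: φ=0°, α=15°
  cosα=0.9659 sinα=0.2588 | (3,4) | tMaxX 0.7558 tMaxY 2.7819 | tΔX 1.0353 tΔY 3.8637
    t=0.7558 [x] (4,4)
    t=1.7910 [x] (5,4)
    t=2.7819 [y] (5,5)
    t=2.8263 [x] (6,5)
    t=3.8616 [x] (7,5) — stop
  → r_4 = 3.8616
beam 5: φ=45°, α=60°
  cosα=0.5000 sinα=0.8660 | (3,4) | tMaxX 1.4600 tMaxY 0.8314 | tΔX 2.0000 tΔY 1.1547
    t=0.8314 [y] (3,5) — stop
  → r_5 = 0.8314
beam 6: φ=90°, α=105°
  cosα=-0.2588 sinα=0.9659 | (3,4) | tMaxX 1.0432 tMaxY 0.7454 | tΔX 3.8637 tΔY 1.0353
    t=0.7454 [y] (3,5) — stop
  → r_6 = 0.7454
beam 7: φ=135°, α=150°
  cosα=-0.8660 sinα=0.5000 | (3,4) | tMaxX 0.3118 tMaxY 1.4400 | tΔX 1.1547 tΔY 2.0000
    t=0.3118 [x] (2,4) — stop
  → r_7 = 0.3118

ranges = [3.7874, 3.3957, 4.3070, 3.8616, 0.8314, 0.7454, 0.3118]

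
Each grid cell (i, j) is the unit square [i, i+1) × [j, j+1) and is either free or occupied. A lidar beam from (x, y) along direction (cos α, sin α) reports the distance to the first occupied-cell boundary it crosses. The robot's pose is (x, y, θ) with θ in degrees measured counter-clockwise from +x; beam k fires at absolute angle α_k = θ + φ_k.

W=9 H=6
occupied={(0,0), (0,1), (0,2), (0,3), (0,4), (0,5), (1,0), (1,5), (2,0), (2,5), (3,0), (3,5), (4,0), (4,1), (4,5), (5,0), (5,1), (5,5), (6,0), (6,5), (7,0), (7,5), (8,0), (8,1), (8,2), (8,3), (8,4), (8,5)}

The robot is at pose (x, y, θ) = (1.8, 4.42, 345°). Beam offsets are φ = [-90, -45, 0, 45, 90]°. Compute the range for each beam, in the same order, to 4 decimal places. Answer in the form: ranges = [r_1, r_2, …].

beam 1: φ=-90°, α=255°
  direction (-0.2588, -0.9659); cell (1,4); t to first gridline: x 3.0910, y 0.4348 (then +3.8637 / +1.0353)
    (1,3) via y @ 0.4348
    (1,2) via y @ 1.4701
    (1,1) via y @ 2.5054
    (0,1) via x @ 3.0910  # hit
  → r_1 = 3.0910
beam 2: φ=-45°, α=300°
  direction (0.5000, -0.8660); cell (1,4); t to first gridline: x 0.4000, y 0.4850 (then +2.0000 / +1.1547)
    (2,4) via x @ 0.4000
    (2,3) via y @ 0.4850
    (2,2) via y @ 1.6397
    (3,2) via x @ 2.4000
    (3,1) via y @ 2.7944
    (3,0) via y @ 3.9491  # hit
  → r_2 = 3.9491
beam 3: φ=0°, α=345°
  direction (0.9659, -0.2588); cell (1,4); t to first gridline: x 0.2071, y 1.6228 (then +1.0353 / +3.8637)
    (2,4) via x @ 0.2071
    (3,4) via x @ 1.2423
    (3,3) via y @ 1.6228
    (4,3) via x @ 2.2776
    (5,3) via x @ 3.3129
    (6,3) via x @ 4.3482
    (7,3) via x @ 5.3834
    (7,2) via y @ 5.4865
    (8,2) via x @ 6.4187  # hit
  → r_3 = 6.4187
beam 4: φ=45°, α=30°
  direction (0.8660, 0.5000); cell (1,4); t to first gridline: x 0.2309, y 1.1600 (then +1.1547 / +2.0000)
    (2,4) via x @ 0.2309
    (2,5) via y @ 1.1600  # hit
  → r_4 = 1.1600
beam 5: φ=90°, α=75°
  direction (0.2588, 0.9659); cell (1,4); t to first gridline: x 0.7727, y 0.6005 (then +3.8637 / +1.0353)
    (1,5) via y @ 0.6005  # hit
  → r_5 = 0.6005

ranges = [3.0910, 3.9491, 6.4187, 1.1600, 0.6005]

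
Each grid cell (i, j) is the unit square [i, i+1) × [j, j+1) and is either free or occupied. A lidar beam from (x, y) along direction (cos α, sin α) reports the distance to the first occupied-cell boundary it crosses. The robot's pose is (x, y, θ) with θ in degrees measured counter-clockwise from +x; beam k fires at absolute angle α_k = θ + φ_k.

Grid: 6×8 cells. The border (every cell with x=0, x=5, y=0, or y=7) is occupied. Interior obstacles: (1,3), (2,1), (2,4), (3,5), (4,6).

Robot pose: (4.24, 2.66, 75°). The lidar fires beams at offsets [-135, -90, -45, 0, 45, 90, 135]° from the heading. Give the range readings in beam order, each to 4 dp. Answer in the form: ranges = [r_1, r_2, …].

beam 1: φ=-135°, α=300°
  cosα=0.5000 sinα=-0.8660 | (4,2) | tMaxX 1.5200 tMaxY 0.7621 | tΔX 2.0000 tΔY 1.1547
    t=0.7621 [y] (4,1)
    t=1.5200 [x] (5,1) — stop
  → r_1 = 1.5200
beam 2: φ=-90°, α=345°
  cosα=0.9659 sinα=-0.2588 | (4,2) | tMaxX 0.7868 tMaxY 2.5500 | tΔX 1.0353 tΔY 3.8637
    t=0.7868 [x] (5,2) — stop
  → r_2 = 0.7868
beam 3: φ=-45°, α=30°
  cosα=0.8660 sinα=0.5000 | (4,2) | tMaxX 0.8776 tMaxY 0.6800 | tΔX 1.1547 tΔY 2.0000
    t=0.6800 [y] (4,3)
    t=0.8776 [x] (5,3) — stop
  → r_3 = 0.8776
beam 4: φ=0°, α=75°
  cosα=0.2588 sinα=0.9659 | (4,2) | tMaxX 2.9364 tMaxY 0.3520 | tΔX 3.8637 tΔY 1.0353
    t=0.3520 [y] (4,3)
    t=1.3873 [y] (4,4)
    t=2.4225 [y] (4,5)
    t=2.9364 [x] (5,5) — stop
  → r_4 = 2.9364
beam 5: φ=45°, α=120°
  cosα=-0.5000 sinα=0.8660 | (4,2) | tMaxX 0.4800 tMaxY 0.3926 | tΔX 2.0000 tΔY 1.1547
    t=0.3926 [y] (4,3)
    t=0.4800 [x] (3,3)
    t=1.5473 [y] (3,4)
    t=2.4800 [x] (2,4) — stop
  → r_5 = 2.4800
beam 6: φ=90°, α=165°
  cosα=-0.9659 sinα=0.2588 | (4,2) | tMaxX 0.2485 tMaxY 1.3137 | tΔX 1.0353 tΔY 3.8637
    t=0.2485 [x] (3,2)
    t=1.2837 [x] (2,2)
    t=1.3137 [y] (2,3)
    t=2.3190 [x] (1,3) — stop
  → r_6 = 2.3190
beam 7: φ=135°, α=210°
  cosα=-0.8660 sinα=-0.5000 | (4,2) | tMaxX 0.2771 tMaxY 1.3200 | tΔX 1.1547 tΔY 2.0000
    t=0.2771 [x] (3,2)
    t=1.3200 [y] (3,1)
    t=1.4318 [x] (2,1) — stop
  → r_7 = 1.4318

ranges = [1.5200, 0.7868, 0.8776, 2.9364, 2.4800, 2.3190, 1.4318]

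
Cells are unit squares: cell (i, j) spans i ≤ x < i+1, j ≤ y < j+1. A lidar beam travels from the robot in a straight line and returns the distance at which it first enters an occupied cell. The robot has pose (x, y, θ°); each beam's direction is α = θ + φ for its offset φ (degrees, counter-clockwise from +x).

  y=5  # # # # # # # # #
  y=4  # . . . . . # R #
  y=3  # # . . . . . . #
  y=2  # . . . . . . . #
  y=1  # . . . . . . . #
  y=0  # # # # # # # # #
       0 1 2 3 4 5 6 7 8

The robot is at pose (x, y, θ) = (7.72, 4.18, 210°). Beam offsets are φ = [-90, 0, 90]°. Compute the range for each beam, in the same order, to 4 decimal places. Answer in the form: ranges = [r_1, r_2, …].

ranges = [0.9469, 6.3600, 0.5600]

beam 1: φ=-90°, α=120°
  dir = (cos 120°, sin 120°) = (-0.5000, 0.8660); from cell (7,4)
  next x-line at t=1.4400, next y-line at t=0.9469; Δt_x=2.0000, Δt_y=1.1547
    y: enter (7,5) at t=0.9469 ← occupied
  → r_1 = 0.9469
beam 2: φ=0°, α=210°
  dir = (cos 210°, sin 210°) = (-0.8660, -0.5000); from cell (7,4)
  next x-line at t=0.8314, next y-line at t=0.3600; Δt_x=1.1547, Δt_y=2.0000
    y: enter (7,3) at t=0.3600
    x: enter (6,3) at t=0.8314
    x: enter (5,3) at t=1.9861
    y: enter (5,2) at t=2.3600
    x: enter (4,2) at t=3.1408
    x: enter (3,2) at t=4.2955
    y: enter (3,1) at t=4.3600
    x: enter (2,1) at t=5.4502
    y: enter (2,0) at t=6.3600 ← occupied
  → r_2 = 6.3600
beam 3: φ=90°, α=300°
  dir = (cos 300°, sin 300°) = (0.5000, -0.8660); from cell (7,4)
  next x-line at t=0.5600, next y-line at t=0.2078; Δt_x=2.0000, Δt_y=1.1547
    y: enter (7,3) at t=0.2078
    x: enter (8,3) at t=0.5600 ← occupied
  → r_3 = 0.5600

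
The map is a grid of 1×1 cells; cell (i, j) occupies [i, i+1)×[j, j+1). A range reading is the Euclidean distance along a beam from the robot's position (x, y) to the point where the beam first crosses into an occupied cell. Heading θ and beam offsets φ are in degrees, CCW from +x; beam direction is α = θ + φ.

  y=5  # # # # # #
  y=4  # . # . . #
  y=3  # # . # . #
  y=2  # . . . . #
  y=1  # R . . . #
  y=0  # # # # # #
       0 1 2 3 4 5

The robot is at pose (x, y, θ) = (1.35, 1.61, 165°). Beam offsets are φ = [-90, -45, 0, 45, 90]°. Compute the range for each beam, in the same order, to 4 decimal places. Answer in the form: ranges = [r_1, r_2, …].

ranges = [1.4390, 0.7000, 0.3623, 0.4041, 0.6315]

beam 1: φ=-90°, α=75°
  d=(0.2588,0.9659)  start (1,1)  tX=2.5114 tY=0.4038  stride 1/|dx|=3.8637 1/|dy|=1.0353
    cross y-line → (1,2), t=0.4038
    cross y-line → (1,3), t=1.4390 (wall)
  → r_1 = 1.4390
beam 2: φ=-45°, α=120°
  d=(-0.5000,0.8660)  start (1,1)  tX=0.7000 tY=0.4503  stride 1/|dx|=2.0000 1/|dy|=1.1547
    cross y-line → (1,2), t=0.4503
    cross x-line → (0,2), t=0.7000 (wall)
  → r_2 = 0.7000
beam 3: φ=0°, α=165°
  d=(-0.9659,0.2588)  start (1,1)  tX=0.3623 tY=1.5068  stride 1/|dx|=1.0353 1/|dy|=3.8637
    cross x-line → (0,1), t=0.3623 (wall)
  → r_3 = 0.3623
beam 4: φ=45°, α=210°
  d=(-0.8660,-0.5000)  start (1,1)  tX=0.4041 tY=1.2200  stride 1/|dx|=1.1547 1/|dy|=2.0000
    cross x-line → (0,1), t=0.4041 (wall)
  → r_4 = 0.4041
beam 5: φ=90°, α=255°
  d=(-0.2588,-0.9659)  start (1,1)  tX=1.3523 tY=0.6315  stride 1/|dx|=3.8637 1/|dy|=1.0353
    cross y-line → (1,0), t=0.6315 (wall)
  → r_5 = 0.6315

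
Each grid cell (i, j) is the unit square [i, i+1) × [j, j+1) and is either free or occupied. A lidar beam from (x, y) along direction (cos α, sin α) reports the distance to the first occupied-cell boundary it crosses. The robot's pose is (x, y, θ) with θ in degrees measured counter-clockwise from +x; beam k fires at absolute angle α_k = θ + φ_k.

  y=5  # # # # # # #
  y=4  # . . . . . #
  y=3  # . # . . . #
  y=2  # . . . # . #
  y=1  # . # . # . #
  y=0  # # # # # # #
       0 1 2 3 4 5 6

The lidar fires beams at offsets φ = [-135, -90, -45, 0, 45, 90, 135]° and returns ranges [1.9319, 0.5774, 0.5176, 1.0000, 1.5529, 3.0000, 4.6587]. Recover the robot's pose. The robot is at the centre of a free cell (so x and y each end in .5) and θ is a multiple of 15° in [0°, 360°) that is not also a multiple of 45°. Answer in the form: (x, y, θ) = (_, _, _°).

(x, y, θ) = (5.5, 3.5, 60°)

Candidates: 16 free-cell centres × 16 headings = 256 poses. Raycast each; keep the one whose scan matches to 4 dp.
  (2.5, 2.5, 150°): beam 1 = 1.5529 ≠ 1.9319 ✗
  (5.5, 2.5, 255°): beam 1 = 2.8868 ≠ 1.9319 ✗
  (1.5, 2.5, 240°): beam 6 = 1.0000 ≠ 3.0000 ✗
  (3.5, 3.5, 165°): beam 1 = 2.8868 ≠ 1.9319 ✗
  (1.5, 3.5, 330°): beam 1 = 0.5176 ≠ 1.9319 ✗
  …
  (5.5, 3.5, 60°): r_1=1.9319, r_2=0.5774, r_3=0.5176, r_4=1.0000, r_5=1.5529, r_6=3.0000, r_7=4.6587 — all match ✓
Only this pose fits every beam.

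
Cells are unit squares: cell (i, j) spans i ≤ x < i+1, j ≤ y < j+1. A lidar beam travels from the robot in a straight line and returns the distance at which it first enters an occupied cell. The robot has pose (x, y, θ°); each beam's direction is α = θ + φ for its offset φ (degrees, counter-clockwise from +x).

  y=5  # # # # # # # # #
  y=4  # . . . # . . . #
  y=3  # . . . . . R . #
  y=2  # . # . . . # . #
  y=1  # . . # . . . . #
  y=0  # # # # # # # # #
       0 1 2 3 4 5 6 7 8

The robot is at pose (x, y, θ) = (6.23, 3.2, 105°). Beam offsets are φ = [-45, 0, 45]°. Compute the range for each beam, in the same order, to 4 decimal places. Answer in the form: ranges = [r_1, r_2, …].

ranges = [2.0785, 1.8635, 1.6000]

beam 1: φ=-45°, α=60°
  cosα=0.5000 sinα=0.8660 | (6,3) | tMaxX 1.5400 tMaxY 0.9238 | tΔX 2.0000 tΔY 1.1547
    t=0.9238 [y] (6,4)
    t=1.5400 [x] (7,4)
    t=2.0785 [y] (7,5) — stop
  → r_1 = 2.0785
beam 2: φ=0°, α=105°
  cosα=-0.2588 sinα=0.9659 | (6,3) | tMaxX 0.8887 tMaxY 0.8282 | tΔX 3.8637 tΔY 1.0353
    t=0.8282 [y] (6,4)
    t=0.8887 [x] (5,4)
    t=1.8635 [y] (5,5) — stop
  → r_2 = 1.8635
beam 3: φ=45°, α=150°
  cosα=-0.8660 sinα=0.5000 | (6,3) | tMaxX 0.2656 tMaxY 1.6000 | tΔX 1.1547 tΔY 2.0000
    t=0.2656 [x] (5,3)
    t=1.4203 [x] (4,3)
    t=1.6000 [y] (4,4) — stop
  → r_3 = 1.6000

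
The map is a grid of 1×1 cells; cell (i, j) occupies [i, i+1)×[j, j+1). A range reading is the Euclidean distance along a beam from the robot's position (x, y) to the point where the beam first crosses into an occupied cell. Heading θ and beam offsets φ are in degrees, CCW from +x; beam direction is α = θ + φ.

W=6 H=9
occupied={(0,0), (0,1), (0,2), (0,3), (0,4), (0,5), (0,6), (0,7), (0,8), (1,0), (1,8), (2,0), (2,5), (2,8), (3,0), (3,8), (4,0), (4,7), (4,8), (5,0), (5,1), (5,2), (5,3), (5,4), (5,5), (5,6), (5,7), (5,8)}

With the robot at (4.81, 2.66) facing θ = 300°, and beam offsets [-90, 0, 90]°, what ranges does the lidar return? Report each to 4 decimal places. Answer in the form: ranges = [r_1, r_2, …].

beam 1: φ=-90°, α=210°
  dir = (cos 210°, sin 210°) = (-0.8660, -0.5000); from cell (4,2)
  next x-line at t=0.9353, next y-line at t=1.3200; Δt_x=1.1547, Δt_y=2.0000
    x: enter (3,2) at t=0.9353
    y: enter (3,1) at t=1.3200
    x: enter (2,1) at t=2.0900
    x: enter (1,1) at t=3.2447
    y: enter (1,0) at t=3.3200 ← occupied
  → r_1 = 3.3200
beam 2: φ=0°, α=300°
  dir = (cos 300°, sin 300°) = (0.5000, -0.8660); from cell (4,2)
  next x-line at t=0.3800, next y-line at t=0.7621; Δt_x=2.0000, Δt_y=1.1547
    x: enter (5,2) at t=0.3800 ← occupied
  → r_2 = 0.3800
beam 3: φ=90°, α=30°
  dir = (cos 30°, sin 30°) = (0.8660, 0.5000); from cell (4,2)
  next x-line at t=0.2194, next y-line at t=0.6800; Δt_x=1.1547, Δt_y=2.0000
    x: enter (5,2) at t=0.2194 ← occupied
  → r_3 = 0.2194

ranges = [3.3200, 0.3800, 0.2194]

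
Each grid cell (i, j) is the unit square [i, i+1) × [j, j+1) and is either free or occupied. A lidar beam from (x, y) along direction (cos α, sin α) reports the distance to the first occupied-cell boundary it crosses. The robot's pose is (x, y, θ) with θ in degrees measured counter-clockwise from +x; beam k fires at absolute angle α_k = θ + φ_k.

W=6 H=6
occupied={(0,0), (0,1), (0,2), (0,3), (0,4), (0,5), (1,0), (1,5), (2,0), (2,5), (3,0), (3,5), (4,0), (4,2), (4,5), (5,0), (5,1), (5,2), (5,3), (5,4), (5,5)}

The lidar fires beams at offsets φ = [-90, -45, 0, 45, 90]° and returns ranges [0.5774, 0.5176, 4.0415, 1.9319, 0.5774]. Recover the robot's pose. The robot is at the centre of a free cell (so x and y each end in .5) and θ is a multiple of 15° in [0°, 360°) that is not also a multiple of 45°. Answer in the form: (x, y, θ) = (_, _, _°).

The pose lattice has 15·16 = 240 candidates. Test each by forward raycasting.
  (2.5, 3.5, 330°): beam 1 = 2.8868 ≠ 0.5774 ✗
  (3.5, 3.5, 195°): beam 1 = 1.5529 ≠ 0.5774 ✗
  (3.5, 1.5, 285°): beam 1 = 1.9319 ≠ 0.5774 ✗
  (1.5, 4.5, 240°): beam 3 = 1.0000 ≠ 4.0415 ✗
  …
  (4.5, 1.5, 150°): r_1=0.5774, r_2=0.5176, r_3=4.0415, r_4=1.9319, r_5=0.5774 — all match ✓
Only this pose fits every beam.

(x, y, θ) = (4.5, 1.5, 150°)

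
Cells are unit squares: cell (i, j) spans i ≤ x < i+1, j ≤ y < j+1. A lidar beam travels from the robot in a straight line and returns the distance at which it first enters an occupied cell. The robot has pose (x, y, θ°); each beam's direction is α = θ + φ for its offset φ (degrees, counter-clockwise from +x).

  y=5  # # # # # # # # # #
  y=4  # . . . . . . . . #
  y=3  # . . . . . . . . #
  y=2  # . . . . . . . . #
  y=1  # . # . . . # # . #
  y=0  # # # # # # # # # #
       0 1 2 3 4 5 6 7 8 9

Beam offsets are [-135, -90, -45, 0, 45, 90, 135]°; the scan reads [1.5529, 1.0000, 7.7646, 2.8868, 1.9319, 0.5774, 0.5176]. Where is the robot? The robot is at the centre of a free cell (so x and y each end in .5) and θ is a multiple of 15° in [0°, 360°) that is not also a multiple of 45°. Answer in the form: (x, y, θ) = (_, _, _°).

(x, y, θ) = (1.5, 2.5, 60°)

The pose lattice has 29·16 = 464 candidates. Test each by forward raycasting.
  (8.5, 4.5, 15°): beam 1 = 2.8868 ≠ 1.5529 ✗
  (3.5, 1.5, 150°): beam 1 = 5.6940 ≠ 1.5529 ✗
  (5.5, 2.5, 255°): beam 1 = 2.8868 ≠ 1.5529 ✗
  (5.5, 1.5, 300°): beam 1 = 4.6587 ≠ 1.5529 ✗
  …
  (1.5, 2.5, 60°): r_1=1.5529, r_2=1.0000, r_3=7.7646, r_4=2.8868, r_5=1.9319, r_6=0.5774, r_7=0.5176 — all match ✓
No second candidate reproduces the full scan.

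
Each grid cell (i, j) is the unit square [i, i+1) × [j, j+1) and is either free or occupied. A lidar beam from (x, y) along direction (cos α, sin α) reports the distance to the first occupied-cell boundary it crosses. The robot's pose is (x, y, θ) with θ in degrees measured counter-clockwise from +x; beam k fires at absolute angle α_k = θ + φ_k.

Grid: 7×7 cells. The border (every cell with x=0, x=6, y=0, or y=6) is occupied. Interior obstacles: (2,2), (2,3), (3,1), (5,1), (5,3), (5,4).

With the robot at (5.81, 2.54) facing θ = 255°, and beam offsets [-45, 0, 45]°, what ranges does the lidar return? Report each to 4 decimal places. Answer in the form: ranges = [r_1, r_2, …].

ranges = [2.0900, 0.5590, 0.3800]

beam 1: φ=-45°, α=210°
  direction (-0.8660, -0.5000); cell (5,2); t to first gridline: x 0.9353, y 1.0800 (then +1.1547 / +2.0000)
    (4,2) via x @ 0.9353
    (4,1) via y @ 1.0800
    (3,1) via x @ 2.0900  # hit
  → r_1 = 2.0900
beam 2: φ=0°, α=255°
  direction (-0.2588, -0.9659); cell (5,2); t to first gridline: x 3.1296, y 0.5590 (then +3.8637 / +1.0353)
    (5,1) via y @ 0.5590  # hit
  → r_2 = 0.5590
beam 3: φ=45°, α=300°
  direction (0.5000, -0.8660); cell (5,2); t to first gridline: x 0.3800, y 0.6235 (then +2.0000 / +1.1547)
    (6,2) via x @ 0.3800  # hit
  → r_3 = 0.3800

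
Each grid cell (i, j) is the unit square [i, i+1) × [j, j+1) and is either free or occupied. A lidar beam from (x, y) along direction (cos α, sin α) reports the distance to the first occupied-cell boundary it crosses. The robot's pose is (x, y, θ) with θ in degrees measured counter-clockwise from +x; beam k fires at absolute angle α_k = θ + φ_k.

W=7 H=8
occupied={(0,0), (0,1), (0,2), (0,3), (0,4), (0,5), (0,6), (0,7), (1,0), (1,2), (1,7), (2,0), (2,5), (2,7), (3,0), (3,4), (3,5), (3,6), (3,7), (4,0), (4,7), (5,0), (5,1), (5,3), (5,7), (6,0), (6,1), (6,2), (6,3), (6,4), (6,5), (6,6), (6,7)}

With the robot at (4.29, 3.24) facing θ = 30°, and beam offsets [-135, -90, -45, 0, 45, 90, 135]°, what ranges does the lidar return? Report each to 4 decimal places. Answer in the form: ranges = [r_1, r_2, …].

beam 1: φ=-135°, α=255°
  cosα=-0.2588 sinα=-0.9659 | (4,3) | tMaxX 1.1205 tMaxY 0.2485 | tΔX 3.8637 tΔY 1.0353
    t=0.2485 [y] (4,2)
    t=1.1205 [x] (3,2)
    t=1.2837 [y] (3,1)
    t=2.3190 [y] (3,0) — stop
  → r_1 = 2.3190
beam 2: φ=-90°, α=300°
  cosα=0.5000 sinα=-0.8660 | (4,3) | tMaxX 1.4200 tMaxY 0.2771 | tΔX 2.0000 tΔY 1.1547
    t=0.2771 [y] (4,2)
    t=1.4200 [x] (5,2)
    t=1.4318 [y] (5,1) — stop
  → r_2 = 1.4318
beam 3: φ=-45°, α=345°
  cosα=0.9659 sinα=-0.2588 | (4,3) | tMaxX 0.7350 tMaxY 0.9273 | tΔX 1.0353 tΔY 3.8637
    t=0.7350 [x] (5,3) — stop
  → r_3 = 0.7350
beam 4: φ=0°, α=30°
  cosα=0.8660 sinα=0.5000 | (4,3) | tMaxX 0.8198 tMaxY 1.5200 | tΔX 1.1547 tΔY 2.0000
    t=0.8198 [x] (5,3) — stop
  → r_4 = 0.8198
beam 5: φ=45°, α=75°
  cosα=0.2588 sinα=0.9659 | (4,3) | tMaxX 2.7432 tMaxY 0.7868 | tΔX 3.8637 tΔY 1.0353
    t=0.7868 [y] (4,4)
    t=1.8221 [y] (4,5)
    t=2.7432 [x] (5,5)
    t=2.8574 [y] (5,6)
    t=3.8926 [y] (5,7) — stop
  → r_5 = 3.8926
beam 6: φ=90°, α=120°
  cosα=-0.5000 sinα=0.8660 | (4,3) | tMaxX 0.5800 tMaxY 0.8776 | tΔX 2.0000 tΔY 1.1547
    t=0.5800 [x] (3,3)
    t=0.8776 [y] (3,4) — stop
  → r_6 = 0.8776
beam 7: φ=135°, α=165°
  cosα=-0.9659 sinα=0.2588 | (4,3) | tMaxX 0.3002 tMaxY 2.9364 | tΔX 1.0353 tΔY 3.8637
    t=0.3002 [x] (3,3)
    t=1.3355 [x] (2,3)
    t=2.3708 [x] (1,3)
    t=2.9364 [y] (1,4)
    t=3.4061 [x] (0,4) — stop
  → r_7 = 3.4061

ranges = [2.3190, 1.4318, 0.7350, 0.8198, 3.8926, 0.8776, 3.4061]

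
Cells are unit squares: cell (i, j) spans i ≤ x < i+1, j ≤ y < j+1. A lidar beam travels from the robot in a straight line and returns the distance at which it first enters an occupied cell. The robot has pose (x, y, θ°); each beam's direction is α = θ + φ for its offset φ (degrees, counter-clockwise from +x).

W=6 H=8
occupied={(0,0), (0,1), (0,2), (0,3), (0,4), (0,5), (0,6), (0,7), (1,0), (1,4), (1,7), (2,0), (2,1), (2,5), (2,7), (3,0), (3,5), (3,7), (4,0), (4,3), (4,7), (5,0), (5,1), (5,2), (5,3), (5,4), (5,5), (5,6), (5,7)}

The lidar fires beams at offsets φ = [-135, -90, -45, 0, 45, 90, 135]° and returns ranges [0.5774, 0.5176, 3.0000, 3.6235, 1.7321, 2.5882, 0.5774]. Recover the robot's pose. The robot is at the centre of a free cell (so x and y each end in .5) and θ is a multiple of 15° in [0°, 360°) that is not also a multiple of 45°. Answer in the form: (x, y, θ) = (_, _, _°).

The pose lattice has 19·16 = 304 candidates. Test each by forward raycasting.
  (1.5, 5.5, 240°): beam 1 = 1.5529 ≠ 0.5774 ✗
  (1.5, 3.5, 330°): beam 1 = 0.5176 ≠ 0.5774 ✗
  (4.5, 1.5, 75°): beam 3 = 0.5774 ≠ 3.0000 ✗
  (2.5, 2.5, 330°): beam 1 = 1.5529 ≠ 0.5774 ✗
  (2.5, 3.5, 345°): beam 1 = 1.7321 ≠ 0.5774 ✗
  …
  (2.5, 4.5, 285°): r_1=0.5774, r_2=0.5176, r_3=3.0000, r_4=3.6235, r_5=1.7321, r_6=2.5882, r_7=0.5774 — all match ✓
Unique over the lattice → pose = (2.5, 4.5, 285°).

(x, y, θ) = (2.5, 4.5, 285°)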